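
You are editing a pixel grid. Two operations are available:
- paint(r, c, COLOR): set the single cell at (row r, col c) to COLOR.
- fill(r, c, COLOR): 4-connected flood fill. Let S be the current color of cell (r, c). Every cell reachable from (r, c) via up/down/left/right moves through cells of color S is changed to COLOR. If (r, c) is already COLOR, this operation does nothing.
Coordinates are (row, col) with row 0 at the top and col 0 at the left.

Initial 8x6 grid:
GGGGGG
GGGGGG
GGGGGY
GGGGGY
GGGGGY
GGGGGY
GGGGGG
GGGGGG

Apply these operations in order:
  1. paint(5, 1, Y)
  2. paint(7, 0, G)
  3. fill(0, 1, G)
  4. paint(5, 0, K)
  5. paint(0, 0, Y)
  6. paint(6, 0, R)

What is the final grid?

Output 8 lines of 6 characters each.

Answer: YGGGGG
GGGGGG
GGGGGY
GGGGGY
GGGGGY
KYGGGY
RGGGGG
GGGGGG

Derivation:
After op 1 paint(5,1,Y):
GGGGGG
GGGGGG
GGGGGY
GGGGGY
GGGGGY
GYGGGY
GGGGGG
GGGGGG
After op 2 paint(7,0,G):
GGGGGG
GGGGGG
GGGGGY
GGGGGY
GGGGGY
GYGGGY
GGGGGG
GGGGGG
After op 3 fill(0,1,G) [0 cells changed]:
GGGGGG
GGGGGG
GGGGGY
GGGGGY
GGGGGY
GYGGGY
GGGGGG
GGGGGG
After op 4 paint(5,0,K):
GGGGGG
GGGGGG
GGGGGY
GGGGGY
GGGGGY
KYGGGY
GGGGGG
GGGGGG
After op 5 paint(0,0,Y):
YGGGGG
GGGGGG
GGGGGY
GGGGGY
GGGGGY
KYGGGY
GGGGGG
GGGGGG
After op 6 paint(6,0,R):
YGGGGG
GGGGGG
GGGGGY
GGGGGY
GGGGGY
KYGGGY
RGGGGG
GGGGGG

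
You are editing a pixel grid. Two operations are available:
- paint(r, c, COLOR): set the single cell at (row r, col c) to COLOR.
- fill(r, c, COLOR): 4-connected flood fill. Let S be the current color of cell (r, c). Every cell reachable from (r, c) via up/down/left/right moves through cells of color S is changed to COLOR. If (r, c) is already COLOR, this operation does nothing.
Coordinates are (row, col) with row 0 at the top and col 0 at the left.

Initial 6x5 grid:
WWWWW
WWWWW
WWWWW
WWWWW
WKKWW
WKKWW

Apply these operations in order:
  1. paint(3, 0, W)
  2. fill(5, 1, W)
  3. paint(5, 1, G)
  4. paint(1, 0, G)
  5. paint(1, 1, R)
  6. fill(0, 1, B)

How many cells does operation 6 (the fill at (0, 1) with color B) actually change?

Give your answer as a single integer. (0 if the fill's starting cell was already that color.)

After op 1 paint(3,0,W):
WWWWW
WWWWW
WWWWW
WWWWW
WKKWW
WKKWW
After op 2 fill(5,1,W) [4 cells changed]:
WWWWW
WWWWW
WWWWW
WWWWW
WWWWW
WWWWW
After op 3 paint(5,1,G):
WWWWW
WWWWW
WWWWW
WWWWW
WWWWW
WGWWW
After op 4 paint(1,0,G):
WWWWW
GWWWW
WWWWW
WWWWW
WWWWW
WGWWW
After op 5 paint(1,1,R):
WWWWW
GRWWW
WWWWW
WWWWW
WWWWW
WGWWW
After op 6 fill(0,1,B) [27 cells changed]:
BBBBB
GRBBB
BBBBB
BBBBB
BBBBB
BGBBB

Answer: 27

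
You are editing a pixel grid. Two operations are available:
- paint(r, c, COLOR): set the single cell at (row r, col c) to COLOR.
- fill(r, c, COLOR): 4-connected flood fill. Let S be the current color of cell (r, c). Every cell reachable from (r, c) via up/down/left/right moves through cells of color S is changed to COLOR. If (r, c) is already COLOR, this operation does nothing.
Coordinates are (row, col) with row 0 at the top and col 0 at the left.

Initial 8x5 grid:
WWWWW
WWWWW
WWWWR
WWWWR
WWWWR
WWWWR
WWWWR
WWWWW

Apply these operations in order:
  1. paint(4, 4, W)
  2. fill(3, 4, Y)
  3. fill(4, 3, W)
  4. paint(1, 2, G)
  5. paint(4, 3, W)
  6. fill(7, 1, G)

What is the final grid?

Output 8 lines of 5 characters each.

Answer: GGGGG
GGGGG
GGGGY
GGGGY
GGGGG
GGGGR
GGGGR
GGGGG

Derivation:
After op 1 paint(4,4,W):
WWWWW
WWWWW
WWWWR
WWWWR
WWWWW
WWWWR
WWWWR
WWWWW
After op 2 fill(3,4,Y) [2 cells changed]:
WWWWW
WWWWW
WWWWY
WWWWY
WWWWW
WWWWR
WWWWR
WWWWW
After op 3 fill(4,3,W) [0 cells changed]:
WWWWW
WWWWW
WWWWY
WWWWY
WWWWW
WWWWR
WWWWR
WWWWW
After op 4 paint(1,2,G):
WWWWW
WWGWW
WWWWY
WWWWY
WWWWW
WWWWR
WWWWR
WWWWW
After op 5 paint(4,3,W):
WWWWW
WWGWW
WWWWY
WWWWY
WWWWW
WWWWR
WWWWR
WWWWW
After op 6 fill(7,1,G) [35 cells changed]:
GGGGG
GGGGG
GGGGY
GGGGY
GGGGG
GGGGR
GGGGR
GGGGG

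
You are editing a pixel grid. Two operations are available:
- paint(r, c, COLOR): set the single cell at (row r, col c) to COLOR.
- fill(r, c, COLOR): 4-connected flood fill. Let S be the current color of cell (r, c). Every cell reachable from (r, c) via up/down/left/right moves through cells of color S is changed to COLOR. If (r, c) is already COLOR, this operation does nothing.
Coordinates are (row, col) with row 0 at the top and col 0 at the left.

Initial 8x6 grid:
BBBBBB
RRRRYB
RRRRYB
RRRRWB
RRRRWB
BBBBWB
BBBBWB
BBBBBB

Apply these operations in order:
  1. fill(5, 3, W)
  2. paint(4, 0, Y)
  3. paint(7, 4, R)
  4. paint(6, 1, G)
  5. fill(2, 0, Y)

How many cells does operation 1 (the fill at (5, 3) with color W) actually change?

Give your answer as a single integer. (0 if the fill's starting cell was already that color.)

Answer: 26

Derivation:
After op 1 fill(5,3,W) [26 cells changed]:
WWWWWW
RRRRYW
RRRRYW
RRRRWW
RRRRWW
WWWWWW
WWWWWW
WWWWWW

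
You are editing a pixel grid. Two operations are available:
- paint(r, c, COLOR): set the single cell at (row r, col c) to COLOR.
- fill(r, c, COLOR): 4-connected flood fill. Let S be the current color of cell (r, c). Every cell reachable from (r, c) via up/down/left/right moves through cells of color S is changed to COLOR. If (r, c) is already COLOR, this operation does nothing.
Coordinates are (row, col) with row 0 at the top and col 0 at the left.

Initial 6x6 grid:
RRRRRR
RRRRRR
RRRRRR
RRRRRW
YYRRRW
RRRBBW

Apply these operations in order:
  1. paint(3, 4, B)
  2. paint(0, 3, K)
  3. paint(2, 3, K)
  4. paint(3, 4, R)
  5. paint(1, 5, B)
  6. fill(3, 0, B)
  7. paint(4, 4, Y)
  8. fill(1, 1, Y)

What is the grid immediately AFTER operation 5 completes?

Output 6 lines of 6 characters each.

After op 1 paint(3,4,B):
RRRRRR
RRRRRR
RRRRRR
RRRRBW
YYRRRW
RRRBBW
After op 2 paint(0,3,K):
RRRKRR
RRRRRR
RRRRRR
RRRRBW
YYRRRW
RRRBBW
After op 3 paint(2,3,K):
RRRKRR
RRRRRR
RRRKRR
RRRRBW
YYRRRW
RRRBBW
After op 4 paint(3,4,R):
RRRKRR
RRRRRR
RRRKRR
RRRRRW
YYRRRW
RRRBBW
After op 5 paint(1,5,B):
RRRKRR
RRRRRB
RRRKRR
RRRRRW
YYRRRW
RRRBBW

Answer: RRRKRR
RRRRRB
RRRKRR
RRRRRW
YYRRRW
RRRBBW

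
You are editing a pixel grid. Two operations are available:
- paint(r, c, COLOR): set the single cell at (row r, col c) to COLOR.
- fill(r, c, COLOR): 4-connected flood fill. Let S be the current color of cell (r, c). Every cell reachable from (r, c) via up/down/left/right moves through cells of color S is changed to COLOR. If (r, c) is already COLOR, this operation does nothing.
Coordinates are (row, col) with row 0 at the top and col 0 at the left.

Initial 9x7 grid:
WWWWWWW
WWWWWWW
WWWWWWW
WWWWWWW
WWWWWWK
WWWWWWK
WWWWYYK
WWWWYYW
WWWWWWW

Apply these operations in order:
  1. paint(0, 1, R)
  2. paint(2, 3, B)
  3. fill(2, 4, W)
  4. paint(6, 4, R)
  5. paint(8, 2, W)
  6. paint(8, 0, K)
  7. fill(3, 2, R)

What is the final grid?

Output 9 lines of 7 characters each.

After op 1 paint(0,1,R):
WRWWWWW
WWWWWWW
WWWWWWW
WWWWWWW
WWWWWWK
WWWWWWK
WWWWYYK
WWWWYYW
WWWWWWW
After op 2 paint(2,3,B):
WRWWWWW
WWWWWWW
WWWBWWW
WWWWWWW
WWWWWWK
WWWWWWK
WWWWYYK
WWWWYYW
WWWWWWW
After op 3 fill(2,4,W) [0 cells changed]:
WRWWWWW
WWWWWWW
WWWBWWW
WWWWWWW
WWWWWWK
WWWWWWK
WWWWYYK
WWWWYYW
WWWWWWW
After op 4 paint(6,4,R):
WRWWWWW
WWWWWWW
WWWBWWW
WWWWWWW
WWWWWWK
WWWWWWK
WWWWRYK
WWWWYYW
WWWWWWW
After op 5 paint(8,2,W):
WRWWWWW
WWWWWWW
WWWBWWW
WWWWWWW
WWWWWWK
WWWWWWK
WWWWRYK
WWWWYYW
WWWWWWW
After op 6 paint(8,0,K):
WRWWWWW
WWWWWWW
WWWBWWW
WWWWWWW
WWWWWWK
WWWWWWK
WWWWRYK
WWWWYYW
KWWWWWW
After op 7 fill(3,2,R) [53 cells changed]:
RRRRRRR
RRRRRRR
RRRBRRR
RRRRRRR
RRRRRRK
RRRRRRK
RRRRRYK
RRRRYYR
KRRRRRR

Answer: RRRRRRR
RRRRRRR
RRRBRRR
RRRRRRR
RRRRRRK
RRRRRRK
RRRRRYK
RRRRYYR
KRRRRRR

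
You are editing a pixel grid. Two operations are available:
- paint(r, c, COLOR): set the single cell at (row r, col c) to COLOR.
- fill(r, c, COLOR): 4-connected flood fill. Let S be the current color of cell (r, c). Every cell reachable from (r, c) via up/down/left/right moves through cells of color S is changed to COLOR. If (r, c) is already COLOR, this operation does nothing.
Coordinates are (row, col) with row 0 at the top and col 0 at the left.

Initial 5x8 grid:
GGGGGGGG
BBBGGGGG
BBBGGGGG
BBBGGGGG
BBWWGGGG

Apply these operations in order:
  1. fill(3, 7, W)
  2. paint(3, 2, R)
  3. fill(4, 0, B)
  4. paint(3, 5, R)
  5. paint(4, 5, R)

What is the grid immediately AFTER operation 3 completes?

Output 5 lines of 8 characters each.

After op 1 fill(3,7,W) [27 cells changed]:
WWWWWWWW
BBBWWWWW
BBBWWWWW
BBBWWWWW
BBWWWWWW
After op 2 paint(3,2,R):
WWWWWWWW
BBBWWWWW
BBBWWWWW
BBRWWWWW
BBWWWWWW
After op 3 fill(4,0,B) [0 cells changed]:
WWWWWWWW
BBBWWWWW
BBBWWWWW
BBRWWWWW
BBWWWWWW

Answer: WWWWWWWW
BBBWWWWW
BBBWWWWW
BBRWWWWW
BBWWWWWW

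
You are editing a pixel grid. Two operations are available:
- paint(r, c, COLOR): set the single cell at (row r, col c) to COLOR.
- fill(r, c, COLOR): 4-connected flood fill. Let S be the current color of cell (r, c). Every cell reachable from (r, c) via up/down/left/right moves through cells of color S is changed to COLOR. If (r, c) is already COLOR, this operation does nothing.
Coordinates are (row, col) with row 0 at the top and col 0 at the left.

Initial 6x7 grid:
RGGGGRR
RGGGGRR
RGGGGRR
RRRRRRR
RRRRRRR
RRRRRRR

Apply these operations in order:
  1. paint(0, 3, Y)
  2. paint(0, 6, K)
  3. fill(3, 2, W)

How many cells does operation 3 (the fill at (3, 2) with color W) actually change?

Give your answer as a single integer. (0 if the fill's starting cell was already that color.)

After op 1 paint(0,3,Y):
RGGYGRR
RGGGGRR
RGGGGRR
RRRRRRR
RRRRRRR
RRRRRRR
After op 2 paint(0,6,K):
RGGYGRK
RGGGGRR
RGGGGRR
RRRRRRR
RRRRRRR
RRRRRRR
After op 3 fill(3,2,W) [29 cells changed]:
WGGYGWK
WGGGGWW
WGGGGWW
WWWWWWW
WWWWWWW
WWWWWWW

Answer: 29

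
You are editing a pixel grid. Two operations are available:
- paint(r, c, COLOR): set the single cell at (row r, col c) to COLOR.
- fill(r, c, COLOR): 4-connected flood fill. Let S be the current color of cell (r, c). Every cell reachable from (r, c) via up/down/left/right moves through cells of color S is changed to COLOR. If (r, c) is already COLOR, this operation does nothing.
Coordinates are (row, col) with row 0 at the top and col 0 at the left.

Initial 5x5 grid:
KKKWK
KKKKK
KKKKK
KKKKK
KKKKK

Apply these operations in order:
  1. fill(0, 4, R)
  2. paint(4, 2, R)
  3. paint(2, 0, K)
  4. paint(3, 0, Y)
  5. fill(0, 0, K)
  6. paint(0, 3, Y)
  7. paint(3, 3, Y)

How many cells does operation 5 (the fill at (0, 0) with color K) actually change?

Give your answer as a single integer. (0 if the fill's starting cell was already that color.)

Answer: 22

Derivation:
After op 1 fill(0,4,R) [24 cells changed]:
RRRWR
RRRRR
RRRRR
RRRRR
RRRRR
After op 2 paint(4,2,R):
RRRWR
RRRRR
RRRRR
RRRRR
RRRRR
After op 3 paint(2,0,K):
RRRWR
RRRRR
KRRRR
RRRRR
RRRRR
After op 4 paint(3,0,Y):
RRRWR
RRRRR
KRRRR
YRRRR
RRRRR
After op 5 fill(0,0,K) [22 cells changed]:
KKKWK
KKKKK
KKKKK
YKKKK
KKKKK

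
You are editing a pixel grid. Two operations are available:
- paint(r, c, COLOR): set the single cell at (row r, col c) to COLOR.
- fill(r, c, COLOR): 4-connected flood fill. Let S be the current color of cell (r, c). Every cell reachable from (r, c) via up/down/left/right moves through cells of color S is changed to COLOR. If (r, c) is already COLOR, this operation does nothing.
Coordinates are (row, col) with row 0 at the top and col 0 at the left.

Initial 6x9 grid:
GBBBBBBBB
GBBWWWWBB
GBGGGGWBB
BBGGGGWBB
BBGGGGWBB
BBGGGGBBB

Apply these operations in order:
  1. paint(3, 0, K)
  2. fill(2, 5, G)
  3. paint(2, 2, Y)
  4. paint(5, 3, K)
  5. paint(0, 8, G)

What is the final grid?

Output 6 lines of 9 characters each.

After op 1 paint(3,0,K):
GBBBBBBBB
GBBWWWWBB
GBGGGGWBB
KBGGGGWBB
BBGGGGWBB
BBGGGGBBB
After op 2 fill(2,5,G) [0 cells changed]:
GBBBBBBBB
GBBWWWWBB
GBGGGGWBB
KBGGGGWBB
BBGGGGWBB
BBGGGGBBB
After op 3 paint(2,2,Y):
GBBBBBBBB
GBBWWWWBB
GBYGGGWBB
KBGGGGWBB
BBGGGGWBB
BBGGGGBBB
After op 4 paint(5,3,K):
GBBBBBBBB
GBBWWWWBB
GBYGGGWBB
KBGGGGWBB
BBGGGGWBB
BBGKGGBBB
After op 5 paint(0,8,G):
GBBBBBBBG
GBBWWWWBB
GBYGGGWBB
KBGGGGWBB
BBGGGGWBB
BBGKGGBBB

Answer: GBBBBBBBG
GBBWWWWBB
GBYGGGWBB
KBGGGGWBB
BBGGGGWBB
BBGKGGBBB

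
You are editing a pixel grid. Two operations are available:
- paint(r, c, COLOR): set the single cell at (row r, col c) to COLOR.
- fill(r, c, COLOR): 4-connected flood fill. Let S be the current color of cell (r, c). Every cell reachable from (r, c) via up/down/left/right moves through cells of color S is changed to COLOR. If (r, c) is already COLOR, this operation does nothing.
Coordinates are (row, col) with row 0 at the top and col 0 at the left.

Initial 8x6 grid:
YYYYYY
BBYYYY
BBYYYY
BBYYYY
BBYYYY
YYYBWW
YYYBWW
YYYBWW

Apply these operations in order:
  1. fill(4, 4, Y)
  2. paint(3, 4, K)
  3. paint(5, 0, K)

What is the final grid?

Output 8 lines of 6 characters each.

After op 1 fill(4,4,Y) [0 cells changed]:
YYYYYY
BBYYYY
BBYYYY
BBYYYY
BBYYYY
YYYBWW
YYYBWW
YYYBWW
After op 2 paint(3,4,K):
YYYYYY
BBYYYY
BBYYYY
BBYYKY
BBYYYY
YYYBWW
YYYBWW
YYYBWW
After op 3 paint(5,0,K):
YYYYYY
BBYYYY
BBYYYY
BBYYKY
BBYYYY
KYYBWW
YYYBWW
YYYBWW

Answer: YYYYYY
BBYYYY
BBYYYY
BBYYKY
BBYYYY
KYYBWW
YYYBWW
YYYBWW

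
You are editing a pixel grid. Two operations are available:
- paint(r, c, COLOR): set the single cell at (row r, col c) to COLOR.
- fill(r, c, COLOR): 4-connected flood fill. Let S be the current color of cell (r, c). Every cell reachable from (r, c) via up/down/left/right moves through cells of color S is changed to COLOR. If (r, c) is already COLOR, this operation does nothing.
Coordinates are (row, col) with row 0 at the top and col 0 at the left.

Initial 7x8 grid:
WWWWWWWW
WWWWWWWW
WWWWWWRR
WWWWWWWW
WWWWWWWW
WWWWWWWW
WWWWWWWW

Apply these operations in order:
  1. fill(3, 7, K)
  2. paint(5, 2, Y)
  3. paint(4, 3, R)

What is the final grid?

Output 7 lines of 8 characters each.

After op 1 fill(3,7,K) [54 cells changed]:
KKKKKKKK
KKKKKKKK
KKKKKKRR
KKKKKKKK
KKKKKKKK
KKKKKKKK
KKKKKKKK
After op 2 paint(5,2,Y):
KKKKKKKK
KKKKKKKK
KKKKKKRR
KKKKKKKK
KKKKKKKK
KKYKKKKK
KKKKKKKK
After op 3 paint(4,3,R):
KKKKKKKK
KKKKKKKK
KKKKKKRR
KKKKKKKK
KKKRKKKK
KKYKKKKK
KKKKKKKK

Answer: KKKKKKKK
KKKKKKKK
KKKKKKRR
KKKKKKKK
KKKRKKKK
KKYKKKKK
KKKKKKKK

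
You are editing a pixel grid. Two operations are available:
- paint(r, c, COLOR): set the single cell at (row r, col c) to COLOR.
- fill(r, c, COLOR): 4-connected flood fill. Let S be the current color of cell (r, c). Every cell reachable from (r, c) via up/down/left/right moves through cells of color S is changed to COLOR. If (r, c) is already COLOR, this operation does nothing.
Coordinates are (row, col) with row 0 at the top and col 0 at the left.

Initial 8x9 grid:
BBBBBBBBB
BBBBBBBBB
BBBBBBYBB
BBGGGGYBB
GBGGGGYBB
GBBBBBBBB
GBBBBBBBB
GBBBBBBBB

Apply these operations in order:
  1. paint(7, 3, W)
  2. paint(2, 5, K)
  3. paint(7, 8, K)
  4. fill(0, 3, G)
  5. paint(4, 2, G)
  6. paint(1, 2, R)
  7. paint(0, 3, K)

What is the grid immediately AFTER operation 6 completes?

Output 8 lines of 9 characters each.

Answer: GGGGGGGGG
GGRGGGGGG
GGGGGKYGG
GGGGGGYGG
GGGGGGYGG
GGGGGGGGG
GGGGGGGGG
GGGWGGGGK

Derivation:
After op 1 paint(7,3,W):
BBBBBBBBB
BBBBBBBBB
BBBBBBYBB
BBGGGGYBB
GBGGGGYBB
GBBBBBBBB
GBBBBBBBB
GBBWBBBBB
After op 2 paint(2,5,K):
BBBBBBBBB
BBBBBBBBB
BBBBBKYBB
BBGGGGYBB
GBGGGGYBB
GBBBBBBBB
GBBBBBBBB
GBBWBBBBB
After op 3 paint(7,8,K):
BBBBBBBBB
BBBBBBBBB
BBBBBKYBB
BBGGGGYBB
GBGGGGYBB
GBBBBBBBB
GBBBBBBBB
GBBWBBBBK
After op 4 fill(0,3,G) [54 cells changed]:
GGGGGGGGG
GGGGGGGGG
GGGGGKYGG
GGGGGGYGG
GGGGGGYGG
GGGGGGGGG
GGGGGGGGG
GGGWGGGGK
After op 5 paint(4,2,G):
GGGGGGGGG
GGGGGGGGG
GGGGGKYGG
GGGGGGYGG
GGGGGGYGG
GGGGGGGGG
GGGGGGGGG
GGGWGGGGK
After op 6 paint(1,2,R):
GGGGGGGGG
GGRGGGGGG
GGGGGKYGG
GGGGGGYGG
GGGGGGYGG
GGGGGGGGG
GGGGGGGGG
GGGWGGGGK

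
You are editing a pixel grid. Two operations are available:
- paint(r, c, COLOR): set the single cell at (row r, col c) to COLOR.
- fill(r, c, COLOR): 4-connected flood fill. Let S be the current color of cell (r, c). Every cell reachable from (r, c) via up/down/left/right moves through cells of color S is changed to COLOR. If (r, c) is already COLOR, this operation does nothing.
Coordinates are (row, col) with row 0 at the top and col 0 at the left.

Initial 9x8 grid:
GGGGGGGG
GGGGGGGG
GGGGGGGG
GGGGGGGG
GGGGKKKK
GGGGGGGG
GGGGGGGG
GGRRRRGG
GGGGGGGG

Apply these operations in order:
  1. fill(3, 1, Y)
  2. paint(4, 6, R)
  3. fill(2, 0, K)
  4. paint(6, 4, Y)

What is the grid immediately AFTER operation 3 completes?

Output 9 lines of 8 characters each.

Answer: KKKKKKKK
KKKKKKKK
KKKKKKKK
KKKKKKKK
KKKKKKRK
KKKKKKKK
KKKKKKKK
KKRRRRKK
KKKKKKKK

Derivation:
After op 1 fill(3,1,Y) [64 cells changed]:
YYYYYYYY
YYYYYYYY
YYYYYYYY
YYYYYYYY
YYYYKKKK
YYYYYYYY
YYYYYYYY
YYRRRRYY
YYYYYYYY
After op 2 paint(4,6,R):
YYYYYYYY
YYYYYYYY
YYYYYYYY
YYYYYYYY
YYYYKKRK
YYYYYYYY
YYYYYYYY
YYRRRRYY
YYYYYYYY
After op 3 fill(2,0,K) [64 cells changed]:
KKKKKKKK
KKKKKKKK
KKKKKKKK
KKKKKKKK
KKKKKKRK
KKKKKKKK
KKKKKKKK
KKRRRRKK
KKKKKKKK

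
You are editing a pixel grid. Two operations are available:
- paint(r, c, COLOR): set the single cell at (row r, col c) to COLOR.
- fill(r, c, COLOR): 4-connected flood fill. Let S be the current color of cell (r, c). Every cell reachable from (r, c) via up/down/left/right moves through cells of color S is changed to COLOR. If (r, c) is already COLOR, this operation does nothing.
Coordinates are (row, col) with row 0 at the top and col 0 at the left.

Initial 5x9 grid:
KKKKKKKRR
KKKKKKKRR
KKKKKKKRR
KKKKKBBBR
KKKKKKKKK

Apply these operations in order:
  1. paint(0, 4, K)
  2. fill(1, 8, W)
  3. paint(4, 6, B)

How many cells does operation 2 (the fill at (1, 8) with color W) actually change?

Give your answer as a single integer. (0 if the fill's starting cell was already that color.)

Answer: 7

Derivation:
After op 1 paint(0,4,K):
KKKKKKKRR
KKKKKKKRR
KKKKKKKRR
KKKKKBBBR
KKKKKKKKK
After op 2 fill(1,8,W) [7 cells changed]:
KKKKKKKWW
KKKKKKKWW
KKKKKKKWW
KKKKKBBBW
KKKKKKKKK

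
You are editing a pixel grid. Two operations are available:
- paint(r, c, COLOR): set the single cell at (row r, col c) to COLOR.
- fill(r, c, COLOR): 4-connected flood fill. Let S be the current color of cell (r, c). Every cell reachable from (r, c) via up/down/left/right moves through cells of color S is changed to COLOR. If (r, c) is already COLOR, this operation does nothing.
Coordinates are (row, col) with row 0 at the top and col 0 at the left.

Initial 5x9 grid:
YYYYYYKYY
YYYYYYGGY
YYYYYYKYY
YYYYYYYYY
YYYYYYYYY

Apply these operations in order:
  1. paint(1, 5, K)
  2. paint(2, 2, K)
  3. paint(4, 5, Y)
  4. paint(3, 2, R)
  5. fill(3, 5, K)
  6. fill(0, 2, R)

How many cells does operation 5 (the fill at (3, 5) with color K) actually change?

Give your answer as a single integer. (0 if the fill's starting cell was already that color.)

Answer: 38

Derivation:
After op 1 paint(1,5,K):
YYYYYYKYY
YYYYYKGGY
YYYYYYKYY
YYYYYYYYY
YYYYYYYYY
After op 2 paint(2,2,K):
YYYYYYKYY
YYYYYKGGY
YYKYYYKYY
YYYYYYYYY
YYYYYYYYY
After op 3 paint(4,5,Y):
YYYYYYKYY
YYYYYKGGY
YYKYYYKYY
YYYYYYYYY
YYYYYYYYY
After op 4 paint(3,2,R):
YYYYYYKYY
YYYYYKGGY
YYKYYYKYY
YYRYYYYYY
YYYYYYYYY
After op 5 fill(3,5,K) [38 cells changed]:
KKKKKKKKK
KKKKKKGGK
KKKKKKKKK
KKRKKKKKK
KKKKKKKKK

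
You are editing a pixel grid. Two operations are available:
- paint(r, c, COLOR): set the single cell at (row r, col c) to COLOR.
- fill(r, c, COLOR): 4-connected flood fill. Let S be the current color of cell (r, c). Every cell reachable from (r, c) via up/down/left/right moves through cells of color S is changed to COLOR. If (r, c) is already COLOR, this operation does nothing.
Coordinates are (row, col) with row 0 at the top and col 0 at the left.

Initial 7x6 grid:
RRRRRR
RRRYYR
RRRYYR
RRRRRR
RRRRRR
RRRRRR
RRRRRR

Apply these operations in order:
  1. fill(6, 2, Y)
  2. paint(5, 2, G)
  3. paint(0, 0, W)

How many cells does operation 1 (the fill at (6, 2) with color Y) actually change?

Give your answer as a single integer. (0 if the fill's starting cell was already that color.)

After op 1 fill(6,2,Y) [38 cells changed]:
YYYYYY
YYYYYY
YYYYYY
YYYYYY
YYYYYY
YYYYYY
YYYYYY

Answer: 38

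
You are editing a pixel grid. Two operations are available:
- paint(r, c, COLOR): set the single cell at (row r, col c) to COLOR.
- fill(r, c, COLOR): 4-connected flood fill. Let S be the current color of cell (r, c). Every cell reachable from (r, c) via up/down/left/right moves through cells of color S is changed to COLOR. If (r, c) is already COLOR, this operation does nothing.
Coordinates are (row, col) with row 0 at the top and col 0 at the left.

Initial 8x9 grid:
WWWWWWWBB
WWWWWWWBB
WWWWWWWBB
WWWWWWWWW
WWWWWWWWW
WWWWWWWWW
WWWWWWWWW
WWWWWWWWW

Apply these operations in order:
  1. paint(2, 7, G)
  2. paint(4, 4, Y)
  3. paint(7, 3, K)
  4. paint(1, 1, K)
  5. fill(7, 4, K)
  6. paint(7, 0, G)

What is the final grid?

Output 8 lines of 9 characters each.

After op 1 paint(2,7,G):
WWWWWWWBB
WWWWWWWBB
WWWWWWWGB
WWWWWWWWW
WWWWWWWWW
WWWWWWWWW
WWWWWWWWW
WWWWWWWWW
After op 2 paint(4,4,Y):
WWWWWWWBB
WWWWWWWBB
WWWWWWWGB
WWWWWWWWW
WWWWYWWWW
WWWWWWWWW
WWWWWWWWW
WWWWWWWWW
After op 3 paint(7,3,K):
WWWWWWWBB
WWWWWWWBB
WWWWWWWGB
WWWWWWWWW
WWWWYWWWW
WWWWWWWWW
WWWWWWWWW
WWWKWWWWW
After op 4 paint(1,1,K):
WWWWWWWBB
WKWWWWWBB
WWWWWWWGB
WWWWWWWWW
WWWWYWWWW
WWWWWWWWW
WWWWWWWWW
WWWKWWWWW
After op 5 fill(7,4,K) [63 cells changed]:
KKKKKKKBB
KKKKKKKBB
KKKKKKKGB
KKKKKKKKK
KKKKYKKKK
KKKKKKKKK
KKKKKKKKK
KKKKKKKKK
After op 6 paint(7,0,G):
KKKKKKKBB
KKKKKKKBB
KKKKKKKGB
KKKKKKKKK
KKKKYKKKK
KKKKKKKKK
KKKKKKKKK
GKKKKKKKK

Answer: KKKKKKKBB
KKKKKKKBB
KKKKKKKGB
KKKKKKKKK
KKKKYKKKK
KKKKKKKKK
KKKKKKKKK
GKKKKKKKK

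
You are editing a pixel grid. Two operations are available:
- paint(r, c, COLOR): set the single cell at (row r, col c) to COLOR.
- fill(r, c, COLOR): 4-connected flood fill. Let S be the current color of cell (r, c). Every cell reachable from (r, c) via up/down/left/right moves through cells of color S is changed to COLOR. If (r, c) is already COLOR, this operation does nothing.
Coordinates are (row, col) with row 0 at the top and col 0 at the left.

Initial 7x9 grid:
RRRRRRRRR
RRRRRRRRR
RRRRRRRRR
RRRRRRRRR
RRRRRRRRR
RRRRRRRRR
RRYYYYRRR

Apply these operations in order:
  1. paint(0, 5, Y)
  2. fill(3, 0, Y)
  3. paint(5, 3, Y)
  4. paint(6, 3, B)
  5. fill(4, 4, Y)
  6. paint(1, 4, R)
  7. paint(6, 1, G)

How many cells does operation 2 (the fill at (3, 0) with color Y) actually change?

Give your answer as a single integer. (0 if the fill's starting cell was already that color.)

Answer: 58

Derivation:
After op 1 paint(0,5,Y):
RRRRRYRRR
RRRRRRRRR
RRRRRRRRR
RRRRRRRRR
RRRRRRRRR
RRRRRRRRR
RRYYYYRRR
After op 2 fill(3,0,Y) [58 cells changed]:
YYYYYYYYY
YYYYYYYYY
YYYYYYYYY
YYYYYYYYY
YYYYYYYYY
YYYYYYYYY
YYYYYYYYY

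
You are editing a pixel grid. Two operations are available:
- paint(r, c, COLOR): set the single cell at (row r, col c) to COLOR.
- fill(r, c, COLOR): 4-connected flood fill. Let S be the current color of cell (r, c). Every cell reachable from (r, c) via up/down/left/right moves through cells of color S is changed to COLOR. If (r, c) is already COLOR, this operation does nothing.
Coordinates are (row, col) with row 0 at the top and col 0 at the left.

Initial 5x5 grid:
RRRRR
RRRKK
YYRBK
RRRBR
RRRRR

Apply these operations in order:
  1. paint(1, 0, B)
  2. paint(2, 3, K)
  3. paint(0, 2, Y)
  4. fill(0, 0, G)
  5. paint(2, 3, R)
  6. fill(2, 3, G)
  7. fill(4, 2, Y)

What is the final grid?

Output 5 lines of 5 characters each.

Answer: YYYRR
BYYKK
YYYYK
YYYBY
YYYYY

Derivation:
After op 1 paint(1,0,B):
RRRRR
BRRKK
YYRBK
RRRBR
RRRRR
After op 2 paint(2,3,K):
RRRRR
BRRKK
YYRKK
RRRBR
RRRRR
After op 3 paint(0,2,Y):
RRYRR
BRRKK
YYRKK
RRRBR
RRRRR
After op 4 fill(0,0,G) [14 cells changed]:
GGYRR
BGGKK
YYGKK
GGGBG
GGGGG
After op 5 paint(2,3,R):
GGYRR
BGGKK
YYGRK
GGGBG
GGGGG
After op 6 fill(2,3,G) [1 cells changed]:
GGYRR
BGGKK
YYGGK
GGGBG
GGGGG
After op 7 fill(4,2,Y) [15 cells changed]:
YYYRR
BYYKK
YYYYK
YYYBY
YYYYY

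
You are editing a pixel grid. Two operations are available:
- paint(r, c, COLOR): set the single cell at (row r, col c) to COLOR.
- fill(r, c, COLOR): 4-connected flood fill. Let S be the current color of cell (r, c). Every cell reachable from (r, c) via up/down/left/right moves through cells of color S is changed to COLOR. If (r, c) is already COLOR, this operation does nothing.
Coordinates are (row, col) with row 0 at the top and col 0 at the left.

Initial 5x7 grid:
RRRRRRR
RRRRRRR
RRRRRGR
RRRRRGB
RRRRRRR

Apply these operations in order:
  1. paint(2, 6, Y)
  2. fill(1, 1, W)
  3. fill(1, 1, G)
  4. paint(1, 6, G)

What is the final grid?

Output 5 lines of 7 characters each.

After op 1 paint(2,6,Y):
RRRRRRR
RRRRRRR
RRRRRGY
RRRRRGB
RRRRRRR
After op 2 fill(1,1,W) [31 cells changed]:
WWWWWWW
WWWWWWW
WWWWWGY
WWWWWGB
WWWWWWW
After op 3 fill(1,1,G) [31 cells changed]:
GGGGGGG
GGGGGGG
GGGGGGY
GGGGGGB
GGGGGGG
After op 4 paint(1,6,G):
GGGGGGG
GGGGGGG
GGGGGGY
GGGGGGB
GGGGGGG

Answer: GGGGGGG
GGGGGGG
GGGGGGY
GGGGGGB
GGGGGGG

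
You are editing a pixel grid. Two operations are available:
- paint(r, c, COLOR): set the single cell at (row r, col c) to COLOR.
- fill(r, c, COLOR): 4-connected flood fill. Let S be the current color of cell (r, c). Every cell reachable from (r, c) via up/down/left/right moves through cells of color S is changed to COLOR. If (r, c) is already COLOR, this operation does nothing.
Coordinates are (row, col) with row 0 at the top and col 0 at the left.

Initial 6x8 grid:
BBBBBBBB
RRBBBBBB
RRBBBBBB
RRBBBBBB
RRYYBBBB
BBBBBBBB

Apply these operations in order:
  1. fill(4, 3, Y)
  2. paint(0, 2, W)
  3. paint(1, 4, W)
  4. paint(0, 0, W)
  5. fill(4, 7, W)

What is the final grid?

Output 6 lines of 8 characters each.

Answer: WBWWWWWW
RRWWWWWW
RRWWWWWW
RRWWWWWW
RRYYWWWW
WWWWWWWW

Derivation:
After op 1 fill(4,3,Y) [0 cells changed]:
BBBBBBBB
RRBBBBBB
RRBBBBBB
RRBBBBBB
RRYYBBBB
BBBBBBBB
After op 2 paint(0,2,W):
BBWBBBBB
RRBBBBBB
RRBBBBBB
RRBBBBBB
RRYYBBBB
BBBBBBBB
After op 3 paint(1,4,W):
BBWBBBBB
RRBBWBBB
RRBBBBBB
RRBBBBBB
RRYYBBBB
BBBBBBBB
After op 4 paint(0,0,W):
WBWBBBBB
RRBBWBBB
RRBBBBBB
RRBBBBBB
RRYYBBBB
BBBBBBBB
After op 5 fill(4,7,W) [34 cells changed]:
WBWWWWWW
RRWWWWWW
RRWWWWWW
RRWWWWWW
RRYYWWWW
WWWWWWWW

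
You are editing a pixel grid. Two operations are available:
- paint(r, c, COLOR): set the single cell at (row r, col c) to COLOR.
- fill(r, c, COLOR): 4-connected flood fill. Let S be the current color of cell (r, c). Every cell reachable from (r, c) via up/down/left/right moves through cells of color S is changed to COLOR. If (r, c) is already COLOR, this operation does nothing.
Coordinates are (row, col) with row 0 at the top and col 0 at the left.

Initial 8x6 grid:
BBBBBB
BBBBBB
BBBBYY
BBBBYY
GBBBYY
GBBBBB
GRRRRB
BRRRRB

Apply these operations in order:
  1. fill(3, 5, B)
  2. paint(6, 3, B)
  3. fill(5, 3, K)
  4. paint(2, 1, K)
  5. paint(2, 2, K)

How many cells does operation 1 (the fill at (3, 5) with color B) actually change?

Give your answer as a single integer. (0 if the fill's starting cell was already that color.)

After op 1 fill(3,5,B) [6 cells changed]:
BBBBBB
BBBBBB
BBBBBB
BBBBBB
GBBBBB
GBBBBB
GRRRRB
BRRRRB

Answer: 6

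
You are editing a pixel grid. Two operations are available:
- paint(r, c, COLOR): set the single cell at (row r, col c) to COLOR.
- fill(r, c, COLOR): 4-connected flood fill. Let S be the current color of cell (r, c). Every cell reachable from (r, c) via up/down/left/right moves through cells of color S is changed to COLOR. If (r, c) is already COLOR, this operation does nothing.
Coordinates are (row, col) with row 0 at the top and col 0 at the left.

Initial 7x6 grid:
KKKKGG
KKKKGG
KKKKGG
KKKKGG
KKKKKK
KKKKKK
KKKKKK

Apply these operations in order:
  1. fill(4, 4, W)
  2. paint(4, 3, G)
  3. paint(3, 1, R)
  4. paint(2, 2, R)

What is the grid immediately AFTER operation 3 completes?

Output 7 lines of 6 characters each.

After op 1 fill(4,4,W) [34 cells changed]:
WWWWGG
WWWWGG
WWWWGG
WWWWGG
WWWWWW
WWWWWW
WWWWWW
After op 2 paint(4,3,G):
WWWWGG
WWWWGG
WWWWGG
WWWWGG
WWWGWW
WWWWWW
WWWWWW
After op 3 paint(3,1,R):
WWWWGG
WWWWGG
WWWWGG
WRWWGG
WWWGWW
WWWWWW
WWWWWW

Answer: WWWWGG
WWWWGG
WWWWGG
WRWWGG
WWWGWW
WWWWWW
WWWWWW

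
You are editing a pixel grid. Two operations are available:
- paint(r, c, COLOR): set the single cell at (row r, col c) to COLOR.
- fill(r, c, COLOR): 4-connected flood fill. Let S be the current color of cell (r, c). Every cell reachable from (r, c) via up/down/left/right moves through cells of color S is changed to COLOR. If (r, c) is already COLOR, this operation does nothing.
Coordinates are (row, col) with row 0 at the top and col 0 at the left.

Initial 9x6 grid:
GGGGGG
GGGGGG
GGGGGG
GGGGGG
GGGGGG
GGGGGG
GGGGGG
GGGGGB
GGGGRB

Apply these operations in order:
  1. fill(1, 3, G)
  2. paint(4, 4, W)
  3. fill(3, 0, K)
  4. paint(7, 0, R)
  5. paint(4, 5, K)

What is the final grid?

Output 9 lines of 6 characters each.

Answer: KKKKKK
KKKKKK
KKKKKK
KKKKKK
KKKKWK
KKKKKK
KKKKKK
RKKKKB
KKKKRB

Derivation:
After op 1 fill(1,3,G) [0 cells changed]:
GGGGGG
GGGGGG
GGGGGG
GGGGGG
GGGGGG
GGGGGG
GGGGGG
GGGGGB
GGGGRB
After op 2 paint(4,4,W):
GGGGGG
GGGGGG
GGGGGG
GGGGGG
GGGGWG
GGGGGG
GGGGGG
GGGGGB
GGGGRB
After op 3 fill(3,0,K) [50 cells changed]:
KKKKKK
KKKKKK
KKKKKK
KKKKKK
KKKKWK
KKKKKK
KKKKKK
KKKKKB
KKKKRB
After op 4 paint(7,0,R):
KKKKKK
KKKKKK
KKKKKK
KKKKKK
KKKKWK
KKKKKK
KKKKKK
RKKKKB
KKKKRB
After op 5 paint(4,5,K):
KKKKKK
KKKKKK
KKKKKK
KKKKKK
KKKKWK
KKKKKK
KKKKKK
RKKKKB
KKKKRB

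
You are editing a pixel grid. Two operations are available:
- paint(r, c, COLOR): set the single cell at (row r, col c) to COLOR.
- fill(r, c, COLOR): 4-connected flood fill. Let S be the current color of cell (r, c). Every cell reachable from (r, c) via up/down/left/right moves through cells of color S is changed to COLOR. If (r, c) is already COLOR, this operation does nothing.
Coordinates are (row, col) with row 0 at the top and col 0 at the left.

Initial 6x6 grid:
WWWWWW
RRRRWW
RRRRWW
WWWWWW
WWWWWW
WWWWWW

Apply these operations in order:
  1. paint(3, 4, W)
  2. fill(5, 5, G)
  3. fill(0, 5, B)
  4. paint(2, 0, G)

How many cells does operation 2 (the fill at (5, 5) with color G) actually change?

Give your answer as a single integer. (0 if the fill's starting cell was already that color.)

After op 1 paint(3,4,W):
WWWWWW
RRRRWW
RRRRWW
WWWWWW
WWWWWW
WWWWWW
After op 2 fill(5,5,G) [28 cells changed]:
GGGGGG
RRRRGG
RRRRGG
GGGGGG
GGGGGG
GGGGGG

Answer: 28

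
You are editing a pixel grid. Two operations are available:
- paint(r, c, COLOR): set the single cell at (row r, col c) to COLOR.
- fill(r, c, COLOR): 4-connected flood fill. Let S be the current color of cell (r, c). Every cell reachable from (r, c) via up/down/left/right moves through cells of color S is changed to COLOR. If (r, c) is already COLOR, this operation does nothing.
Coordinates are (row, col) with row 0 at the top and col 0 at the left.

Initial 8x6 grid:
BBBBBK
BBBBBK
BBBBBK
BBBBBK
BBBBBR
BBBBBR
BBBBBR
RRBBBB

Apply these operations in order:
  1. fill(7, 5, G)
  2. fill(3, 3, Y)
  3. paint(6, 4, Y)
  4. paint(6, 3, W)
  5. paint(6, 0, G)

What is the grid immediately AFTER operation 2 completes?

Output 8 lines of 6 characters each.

After op 1 fill(7,5,G) [39 cells changed]:
GGGGGK
GGGGGK
GGGGGK
GGGGGK
GGGGGR
GGGGGR
GGGGGR
RRGGGG
After op 2 fill(3,3,Y) [39 cells changed]:
YYYYYK
YYYYYK
YYYYYK
YYYYYK
YYYYYR
YYYYYR
YYYYYR
RRYYYY

Answer: YYYYYK
YYYYYK
YYYYYK
YYYYYK
YYYYYR
YYYYYR
YYYYYR
RRYYYY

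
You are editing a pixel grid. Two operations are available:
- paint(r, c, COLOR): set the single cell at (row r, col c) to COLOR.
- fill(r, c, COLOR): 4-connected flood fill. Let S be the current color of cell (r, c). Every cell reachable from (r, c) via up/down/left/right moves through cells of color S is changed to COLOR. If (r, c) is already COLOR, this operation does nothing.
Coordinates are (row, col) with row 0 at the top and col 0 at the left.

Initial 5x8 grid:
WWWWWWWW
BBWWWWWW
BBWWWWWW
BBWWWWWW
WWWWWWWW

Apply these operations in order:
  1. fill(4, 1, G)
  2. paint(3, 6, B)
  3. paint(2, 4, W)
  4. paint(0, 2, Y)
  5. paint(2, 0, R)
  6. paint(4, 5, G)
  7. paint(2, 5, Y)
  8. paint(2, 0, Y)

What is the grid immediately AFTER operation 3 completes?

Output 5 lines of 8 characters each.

After op 1 fill(4,1,G) [34 cells changed]:
GGGGGGGG
BBGGGGGG
BBGGGGGG
BBGGGGGG
GGGGGGGG
After op 2 paint(3,6,B):
GGGGGGGG
BBGGGGGG
BBGGGGGG
BBGGGGBG
GGGGGGGG
After op 3 paint(2,4,W):
GGGGGGGG
BBGGGGGG
BBGGWGGG
BBGGGGBG
GGGGGGGG

Answer: GGGGGGGG
BBGGGGGG
BBGGWGGG
BBGGGGBG
GGGGGGGG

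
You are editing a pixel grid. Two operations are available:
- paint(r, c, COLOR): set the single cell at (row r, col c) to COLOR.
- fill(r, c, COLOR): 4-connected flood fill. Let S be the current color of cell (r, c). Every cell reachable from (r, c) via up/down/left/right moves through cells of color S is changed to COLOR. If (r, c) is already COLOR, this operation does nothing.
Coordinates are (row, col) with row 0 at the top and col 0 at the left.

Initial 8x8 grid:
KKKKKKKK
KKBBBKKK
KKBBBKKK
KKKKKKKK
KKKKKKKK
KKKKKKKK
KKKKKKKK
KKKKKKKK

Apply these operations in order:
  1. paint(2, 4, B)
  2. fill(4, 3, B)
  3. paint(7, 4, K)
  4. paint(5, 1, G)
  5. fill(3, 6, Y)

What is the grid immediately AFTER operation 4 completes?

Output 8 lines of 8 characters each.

Answer: BBBBBBBB
BBBBBBBB
BBBBBBBB
BBBBBBBB
BBBBBBBB
BGBBBBBB
BBBBBBBB
BBBBKBBB

Derivation:
After op 1 paint(2,4,B):
KKKKKKKK
KKBBBKKK
KKBBBKKK
KKKKKKKK
KKKKKKKK
KKKKKKKK
KKKKKKKK
KKKKKKKK
After op 2 fill(4,3,B) [58 cells changed]:
BBBBBBBB
BBBBBBBB
BBBBBBBB
BBBBBBBB
BBBBBBBB
BBBBBBBB
BBBBBBBB
BBBBBBBB
After op 3 paint(7,4,K):
BBBBBBBB
BBBBBBBB
BBBBBBBB
BBBBBBBB
BBBBBBBB
BBBBBBBB
BBBBBBBB
BBBBKBBB
After op 4 paint(5,1,G):
BBBBBBBB
BBBBBBBB
BBBBBBBB
BBBBBBBB
BBBBBBBB
BGBBBBBB
BBBBBBBB
BBBBKBBB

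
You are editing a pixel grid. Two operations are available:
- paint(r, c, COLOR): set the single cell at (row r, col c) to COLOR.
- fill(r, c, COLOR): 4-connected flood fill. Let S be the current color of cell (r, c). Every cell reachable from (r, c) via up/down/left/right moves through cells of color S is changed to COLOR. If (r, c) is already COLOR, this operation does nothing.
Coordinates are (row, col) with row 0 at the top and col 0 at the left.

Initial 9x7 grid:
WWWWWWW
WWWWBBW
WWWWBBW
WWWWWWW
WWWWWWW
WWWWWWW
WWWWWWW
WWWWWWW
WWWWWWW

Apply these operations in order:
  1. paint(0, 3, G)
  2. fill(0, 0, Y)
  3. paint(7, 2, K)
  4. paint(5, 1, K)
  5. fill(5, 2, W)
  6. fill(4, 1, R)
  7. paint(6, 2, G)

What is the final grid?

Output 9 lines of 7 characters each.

After op 1 paint(0,3,G):
WWWGWWW
WWWWBBW
WWWWBBW
WWWWWWW
WWWWWWW
WWWWWWW
WWWWWWW
WWWWWWW
WWWWWWW
After op 2 fill(0,0,Y) [58 cells changed]:
YYYGYYY
YYYYBBY
YYYYBBY
YYYYYYY
YYYYYYY
YYYYYYY
YYYYYYY
YYYYYYY
YYYYYYY
After op 3 paint(7,2,K):
YYYGYYY
YYYYBBY
YYYYBBY
YYYYYYY
YYYYYYY
YYYYYYY
YYYYYYY
YYKYYYY
YYYYYYY
After op 4 paint(5,1,K):
YYYGYYY
YYYYBBY
YYYYBBY
YYYYYYY
YYYYYYY
YKYYYYY
YYYYYYY
YYKYYYY
YYYYYYY
After op 5 fill(5,2,W) [56 cells changed]:
WWWGWWW
WWWWBBW
WWWWBBW
WWWWWWW
WWWWWWW
WKWWWWW
WWWWWWW
WWKWWWW
WWWWWWW
After op 6 fill(4,1,R) [56 cells changed]:
RRRGRRR
RRRRBBR
RRRRBBR
RRRRRRR
RRRRRRR
RKRRRRR
RRRRRRR
RRKRRRR
RRRRRRR
After op 7 paint(6,2,G):
RRRGRRR
RRRRBBR
RRRRBBR
RRRRRRR
RRRRRRR
RKRRRRR
RRGRRRR
RRKRRRR
RRRRRRR

Answer: RRRGRRR
RRRRBBR
RRRRBBR
RRRRRRR
RRRRRRR
RKRRRRR
RRGRRRR
RRKRRRR
RRRRRRR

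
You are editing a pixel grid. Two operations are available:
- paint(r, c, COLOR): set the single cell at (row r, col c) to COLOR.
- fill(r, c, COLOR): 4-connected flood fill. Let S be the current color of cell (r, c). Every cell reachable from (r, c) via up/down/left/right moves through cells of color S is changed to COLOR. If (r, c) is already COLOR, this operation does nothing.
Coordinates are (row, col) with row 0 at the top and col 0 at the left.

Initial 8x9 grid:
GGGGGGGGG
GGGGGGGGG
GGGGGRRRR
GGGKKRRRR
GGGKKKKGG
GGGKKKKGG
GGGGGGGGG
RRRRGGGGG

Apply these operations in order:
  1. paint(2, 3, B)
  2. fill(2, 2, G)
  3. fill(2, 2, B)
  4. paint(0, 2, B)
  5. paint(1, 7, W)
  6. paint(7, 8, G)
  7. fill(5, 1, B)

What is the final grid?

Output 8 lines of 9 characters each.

After op 1 paint(2,3,B):
GGGGGGGGG
GGGGGGGGG
GGGBGRRRR
GGGKKRRRR
GGGKKKKGG
GGGKKKKGG
GGGGGGGGG
RRRRGGGGG
After op 2 fill(2,2,G) [0 cells changed]:
GGGGGGGGG
GGGGGGGGG
GGGBGRRRR
GGGKKRRRR
GGGKKKKGG
GGGKKKKGG
GGGGGGGGG
RRRRGGGGG
After op 3 fill(2,2,B) [49 cells changed]:
BBBBBBBBB
BBBBBBBBB
BBBBBRRRR
BBBKKRRRR
BBBKKKKBB
BBBKKKKBB
BBBBBBBBB
RRRRBBBBB
After op 4 paint(0,2,B):
BBBBBBBBB
BBBBBBBBB
BBBBBRRRR
BBBKKRRRR
BBBKKKKBB
BBBKKKKBB
BBBBBBBBB
RRRRBBBBB
After op 5 paint(1,7,W):
BBBBBBBBB
BBBBBBBWB
BBBBBRRRR
BBBKKRRRR
BBBKKKKBB
BBBKKKKBB
BBBBBBBBB
RRRRBBBBB
After op 6 paint(7,8,G):
BBBBBBBBB
BBBBBBBWB
BBBBBRRRR
BBBKKRRRR
BBBKKKKBB
BBBKKKKBB
BBBBBBBBB
RRRRBBBBG
After op 7 fill(5,1,B) [0 cells changed]:
BBBBBBBBB
BBBBBBBWB
BBBBBRRRR
BBBKKRRRR
BBBKKKKBB
BBBKKKKBB
BBBBBBBBB
RRRRBBBBG

Answer: BBBBBBBBB
BBBBBBBWB
BBBBBRRRR
BBBKKRRRR
BBBKKKKBB
BBBKKKKBB
BBBBBBBBB
RRRRBBBBG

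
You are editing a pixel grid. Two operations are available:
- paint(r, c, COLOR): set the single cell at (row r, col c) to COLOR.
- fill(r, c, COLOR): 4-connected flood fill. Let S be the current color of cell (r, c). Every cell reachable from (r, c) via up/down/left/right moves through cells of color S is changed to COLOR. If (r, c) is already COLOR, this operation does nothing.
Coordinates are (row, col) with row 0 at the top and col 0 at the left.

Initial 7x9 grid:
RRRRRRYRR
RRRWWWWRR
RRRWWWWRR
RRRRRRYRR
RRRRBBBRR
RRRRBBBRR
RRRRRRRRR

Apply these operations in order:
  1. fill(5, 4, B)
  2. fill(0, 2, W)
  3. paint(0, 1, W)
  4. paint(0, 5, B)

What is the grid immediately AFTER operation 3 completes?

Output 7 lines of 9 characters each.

Answer: WWWWWWYWW
WWWWWWWWW
WWWWWWWWW
WWWWWWYWW
WWWWBBBWW
WWWWBBBWW
WWWWWWWWW

Derivation:
After op 1 fill(5,4,B) [0 cells changed]:
RRRRRRYRR
RRRWWWWRR
RRRWWWWRR
RRRRRRYRR
RRRRBBBRR
RRRRBBBRR
RRRRRRRRR
After op 2 fill(0,2,W) [47 cells changed]:
WWWWWWYWW
WWWWWWWWW
WWWWWWWWW
WWWWWWYWW
WWWWBBBWW
WWWWBBBWW
WWWWWWWWW
After op 3 paint(0,1,W):
WWWWWWYWW
WWWWWWWWW
WWWWWWWWW
WWWWWWYWW
WWWWBBBWW
WWWWBBBWW
WWWWWWWWW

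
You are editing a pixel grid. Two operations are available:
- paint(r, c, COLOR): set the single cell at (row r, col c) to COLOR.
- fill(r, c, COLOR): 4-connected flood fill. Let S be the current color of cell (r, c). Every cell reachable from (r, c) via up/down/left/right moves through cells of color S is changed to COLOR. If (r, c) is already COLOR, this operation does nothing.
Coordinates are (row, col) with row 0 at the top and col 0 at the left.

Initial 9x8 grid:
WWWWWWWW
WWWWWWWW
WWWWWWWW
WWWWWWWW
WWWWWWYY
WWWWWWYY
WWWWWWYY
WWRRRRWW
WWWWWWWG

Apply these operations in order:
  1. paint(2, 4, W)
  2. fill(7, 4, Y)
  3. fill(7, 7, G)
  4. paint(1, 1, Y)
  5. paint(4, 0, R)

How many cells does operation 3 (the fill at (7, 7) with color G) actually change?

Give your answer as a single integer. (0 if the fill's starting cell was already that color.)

After op 1 paint(2,4,W):
WWWWWWWW
WWWWWWWW
WWWWWWWW
WWWWWWWW
WWWWWWYY
WWWWWWYY
WWWWWWYY
WWRRRRWW
WWWWWWWG
After op 2 fill(7,4,Y) [4 cells changed]:
WWWWWWWW
WWWWWWWW
WWWWWWWW
WWWWWWWW
WWWWWWYY
WWWWWWYY
WWWWWWYY
WWYYYYWW
WWWWWWWG
After op 3 fill(7,7,G) [61 cells changed]:
GGGGGGGG
GGGGGGGG
GGGGGGGG
GGGGGGGG
GGGGGGYY
GGGGGGYY
GGGGGGYY
GGYYYYGG
GGGGGGGG

Answer: 61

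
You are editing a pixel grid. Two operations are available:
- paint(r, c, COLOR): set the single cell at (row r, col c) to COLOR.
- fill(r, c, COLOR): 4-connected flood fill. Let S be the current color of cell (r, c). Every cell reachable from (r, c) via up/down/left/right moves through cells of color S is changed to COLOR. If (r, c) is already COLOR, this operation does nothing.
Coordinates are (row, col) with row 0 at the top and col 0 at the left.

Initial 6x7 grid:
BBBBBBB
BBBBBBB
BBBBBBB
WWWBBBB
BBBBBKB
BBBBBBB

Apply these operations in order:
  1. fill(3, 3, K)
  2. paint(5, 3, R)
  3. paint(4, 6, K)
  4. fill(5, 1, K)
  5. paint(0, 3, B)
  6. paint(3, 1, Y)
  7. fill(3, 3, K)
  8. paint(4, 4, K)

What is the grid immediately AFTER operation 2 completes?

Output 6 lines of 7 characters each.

After op 1 fill(3,3,K) [38 cells changed]:
KKKKKKK
KKKKKKK
KKKKKKK
WWWKKKK
KKKKKKK
KKKKKKK
After op 2 paint(5,3,R):
KKKKKKK
KKKKKKK
KKKKKKK
WWWKKKK
KKKKKKK
KKKRKKK

Answer: KKKKKKK
KKKKKKK
KKKKKKK
WWWKKKK
KKKKKKK
KKKRKKK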